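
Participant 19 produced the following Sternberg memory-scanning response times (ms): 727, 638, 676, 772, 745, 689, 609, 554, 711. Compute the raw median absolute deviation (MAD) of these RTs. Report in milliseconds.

Sorted: 554, 609, 638, 676, 689, 711, 727, 745, 772 → median = 689
|x − 689|: 38, 51, 13, 83, 56, 0, 80, 135, 22
Sorted deviations: 0, 13, 22, 38, 51, 56, 80, 83, 135 → MAD = 51

51 ms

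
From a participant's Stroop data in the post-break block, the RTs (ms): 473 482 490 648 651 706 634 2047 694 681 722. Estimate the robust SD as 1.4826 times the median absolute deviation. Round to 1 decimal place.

Sorted: 473, 482, 490, 634, 648, 651, 681, 694, 706, 722, 2047 → median = 651
|x − 651| sorted: 0, 3, 17, 30, 43, 55, 71, 161, 169, 178, 1396 → MAD = 55
Robust SD ≈ 1.4826 × 55 = 81.543

81.5 ms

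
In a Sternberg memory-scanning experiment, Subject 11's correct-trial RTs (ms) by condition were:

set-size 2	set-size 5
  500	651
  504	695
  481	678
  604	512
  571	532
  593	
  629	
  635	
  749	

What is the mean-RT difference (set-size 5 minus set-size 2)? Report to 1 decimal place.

28.5 ms

M(set-size 2) = 5266/9 = 585.111
M(set-size 5) = 3068/5 = 613.600
Difference = 613.600 − 585.111 = 28.489 ms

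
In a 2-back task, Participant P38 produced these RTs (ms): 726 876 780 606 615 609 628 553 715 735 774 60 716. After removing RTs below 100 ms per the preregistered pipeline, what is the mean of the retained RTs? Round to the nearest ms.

694 ms

Excluded: 60
Retained (n=12): Σ = 8333
Mean = 8333/12 = 694.4167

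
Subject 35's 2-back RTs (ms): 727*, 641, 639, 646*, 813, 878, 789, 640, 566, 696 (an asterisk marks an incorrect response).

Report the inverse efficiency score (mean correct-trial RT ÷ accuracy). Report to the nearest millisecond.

885 ms

Correct trials (n=8): 641, 639, 813, 878, 789, 640, 566, 696
Mean correct RT = 5662/8 = 707.7500 ms
Proportion correct = 8/10
IES = 707.7500 / (8/10) = 884.688 ms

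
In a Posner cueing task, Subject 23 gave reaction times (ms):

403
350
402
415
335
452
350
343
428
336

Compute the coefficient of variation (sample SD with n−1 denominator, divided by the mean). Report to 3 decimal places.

0.113

n = 10, Σ = 3814, M = 381.4000
Σ(x−M)² = 16836.400; s = √(16836.400/9) = 43.2517
CV = 43.2517 / 381.4000 = 0.11340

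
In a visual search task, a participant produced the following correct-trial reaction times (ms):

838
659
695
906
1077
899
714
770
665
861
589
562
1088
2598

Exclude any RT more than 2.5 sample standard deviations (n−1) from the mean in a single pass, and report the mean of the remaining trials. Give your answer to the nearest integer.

794 ms

n = 14, ΣRT = 12921, M = 922.929
Σ(x−M)² = 3365710.93; s = √(3365710.93/13) = 508.823
Cutoffs: 922.929 ± 2.5·508.823 → [-349.1, 2195.0]
Outside: 2598 → excluded.
Retained (n=13): Σ = 10323, mean = 10323/13 = 794.077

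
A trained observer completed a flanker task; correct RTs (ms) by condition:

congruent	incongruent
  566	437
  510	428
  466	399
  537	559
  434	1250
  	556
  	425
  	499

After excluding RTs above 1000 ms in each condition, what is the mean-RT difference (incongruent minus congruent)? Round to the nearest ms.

incongruent: exclude 1250
M(congruent) = 2513/5 = 502.600
M(incongruent) = 3303/7 = 471.857
Difference = 471.857 − 502.600 = -30.743 ms

-31 ms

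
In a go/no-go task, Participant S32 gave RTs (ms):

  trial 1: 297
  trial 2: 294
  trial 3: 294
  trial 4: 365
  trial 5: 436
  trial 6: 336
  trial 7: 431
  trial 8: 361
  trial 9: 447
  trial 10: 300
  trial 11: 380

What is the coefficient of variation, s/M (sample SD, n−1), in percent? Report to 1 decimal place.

16.7%

n = 11, Σ = 3941, M = 358.2727
Σ(x−M)² = 35636.182; s = √(35636.182/10) = 59.6960
CV = 59.6960 / 358.2727 = 0.16662 = 16.662%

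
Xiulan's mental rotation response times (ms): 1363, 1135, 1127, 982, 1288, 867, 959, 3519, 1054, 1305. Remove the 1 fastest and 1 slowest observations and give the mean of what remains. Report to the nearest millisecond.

1152 ms

Sorted: 867, 959, 982, 1054, 1127, 1135, 1288, 1305, 1363, 3519
Drop lowest 1 (867) and highest 1 (3519)
Remaining (n=8): Σ = 9213, mean = 9213/8 = 1151.625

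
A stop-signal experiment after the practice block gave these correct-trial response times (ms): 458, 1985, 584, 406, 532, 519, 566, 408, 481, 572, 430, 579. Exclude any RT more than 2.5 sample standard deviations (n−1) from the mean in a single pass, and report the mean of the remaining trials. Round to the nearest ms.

503 ms

n = 12, ΣRT = 7520, M = 626.667
Σ(x−M)² = 2061238.67; s = √(2061238.67/11) = 432.880
Cutoffs: 626.667 ± 2.5·432.880 → [-455.5, 1708.9]
Outside: 1985 → excluded.
Retained (n=11): Σ = 5535, mean = 5535/11 = 503.182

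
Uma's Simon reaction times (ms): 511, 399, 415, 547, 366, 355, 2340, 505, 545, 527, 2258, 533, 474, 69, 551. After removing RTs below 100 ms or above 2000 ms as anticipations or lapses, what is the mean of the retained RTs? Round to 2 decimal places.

477.33 ms

Excluded: 69, 2258, 2340
Retained (n=12): Σ = 5728
Mean = 5728/12 = 477.3333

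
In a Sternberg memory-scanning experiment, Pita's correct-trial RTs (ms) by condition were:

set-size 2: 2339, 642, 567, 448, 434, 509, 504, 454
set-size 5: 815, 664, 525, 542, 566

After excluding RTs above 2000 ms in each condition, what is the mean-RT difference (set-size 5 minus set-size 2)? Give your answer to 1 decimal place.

114.1 ms

set-size 2: exclude 2339
M(set-size 2) = 3558/7 = 508.286
M(set-size 5) = 3112/5 = 622.400
Difference = 622.400 − 508.286 = 114.114 ms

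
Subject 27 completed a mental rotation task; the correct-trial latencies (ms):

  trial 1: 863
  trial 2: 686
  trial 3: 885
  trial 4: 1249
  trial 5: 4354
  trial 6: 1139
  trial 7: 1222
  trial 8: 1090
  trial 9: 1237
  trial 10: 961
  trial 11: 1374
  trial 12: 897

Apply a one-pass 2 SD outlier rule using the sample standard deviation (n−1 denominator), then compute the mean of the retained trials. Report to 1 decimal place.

n = 12, ΣRT = 15957, M = 1329.750
Σ(x−M)² = 10421966.25; s = √(10421966.25/11) = 973.371
Cutoffs: 1329.750 ± 2·973.371 → [-617.0, 3276.5]
Outside: 4354 → excluded.
Retained (n=11): Σ = 11603, mean = 11603/11 = 1054.818

1054.8 ms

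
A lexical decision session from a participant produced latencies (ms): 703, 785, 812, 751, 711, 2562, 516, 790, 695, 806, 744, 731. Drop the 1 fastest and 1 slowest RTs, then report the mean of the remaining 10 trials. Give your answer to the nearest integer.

753 ms

Sorted: 516, 695, 703, 711, 731, 744, 751, 785, 790, 806, 812, 2562
Drop lowest 1 (516) and highest 1 (2562)
Remaining (n=10): Σ = 7528, mean = 7528/10 = 752.800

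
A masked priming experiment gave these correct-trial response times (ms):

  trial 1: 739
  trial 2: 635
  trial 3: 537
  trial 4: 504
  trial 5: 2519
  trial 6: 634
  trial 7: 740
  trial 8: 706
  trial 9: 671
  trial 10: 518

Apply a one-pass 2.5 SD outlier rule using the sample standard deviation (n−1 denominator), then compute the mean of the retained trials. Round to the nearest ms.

n = 10, ΣRT = 8203, M = 820.300
Σ(x−M)² = 3274728.10; s = √(3274728.10/9) = 603.207
Cutoffs: 820.300 ± 2.5·603.207 → [-687.7, 2328.3]
Outside: 2519 → excluded.
Retained (n=9): Σ = 5684, mean = 5684/9 = 631.556

632 ms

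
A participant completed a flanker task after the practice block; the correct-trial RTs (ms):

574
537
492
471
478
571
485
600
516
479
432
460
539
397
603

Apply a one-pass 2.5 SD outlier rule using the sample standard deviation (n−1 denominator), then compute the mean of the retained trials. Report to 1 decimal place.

n = 15, ΣRT = 7634, M = 508.933
Σ(x−M)² = 51962.93; s = √(51962.93/14) = 60.923
Cutoffs: 508.933 ± 2.5·60.923 → [356.6, 661.2]
No RTs fall outside the cutoffs; all 15 retained. Mean = 7634/15 = 508.933

508.9 ms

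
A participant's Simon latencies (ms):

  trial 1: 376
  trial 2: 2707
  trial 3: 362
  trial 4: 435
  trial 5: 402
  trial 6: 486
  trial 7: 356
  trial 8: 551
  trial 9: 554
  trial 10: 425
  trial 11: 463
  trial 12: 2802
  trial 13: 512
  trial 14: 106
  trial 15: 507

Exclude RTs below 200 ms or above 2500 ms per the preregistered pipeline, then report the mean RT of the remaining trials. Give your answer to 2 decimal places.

Excluded: 106, 2707, 2802
Retained (n=12): Σ = 5429
Mean = 5429/12 = 452.4167

452.42 ms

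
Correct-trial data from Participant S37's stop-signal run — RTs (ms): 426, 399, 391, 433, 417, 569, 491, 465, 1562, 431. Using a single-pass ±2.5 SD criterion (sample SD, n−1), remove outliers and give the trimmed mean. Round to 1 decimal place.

446.9 ms

n = 10, ΣRT = 5584, M = 558.400
Σ(x−M)² = 1143502.40; s = √(1143502.40/9) = 356.449
Cutoffs: 558.400 ± 2.5·356.449 → [-332.7, 1449.5]
Outside: 1562 → excluded.
Retained (n=9): Σ = 4022, mean = 4022/9 = 446.889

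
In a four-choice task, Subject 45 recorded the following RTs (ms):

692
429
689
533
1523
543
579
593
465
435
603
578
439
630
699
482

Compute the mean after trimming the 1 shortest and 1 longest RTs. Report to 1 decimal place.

568.6 ms

Sorted: 429, 435, 439, 465, 482, 533, 543, 578, 579, 593, 603, 630, 689, 692, 699, 1523
Drop lowest 1 (429) and highest 1 (1523)
Remaining (n=14): Σ = 7960, mean = 7960/14 = 568.571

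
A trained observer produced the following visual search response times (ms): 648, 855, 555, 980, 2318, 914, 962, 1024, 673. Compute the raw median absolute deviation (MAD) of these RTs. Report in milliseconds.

110 ms

Sorted: 555, 648, 673, 855, 914, 962, 980, 1024, 2318 → median = 914
|x − 914|: 266, 59, 359, 66, 1404, 0, 48, 110, 241
Sorted deviations: 0, 48, 59, 66, 110, 241, 266, 359, 1404 → MAD = 110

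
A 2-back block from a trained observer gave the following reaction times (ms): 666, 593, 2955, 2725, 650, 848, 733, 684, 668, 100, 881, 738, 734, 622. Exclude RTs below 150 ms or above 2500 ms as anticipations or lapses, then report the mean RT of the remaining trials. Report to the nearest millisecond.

Excluded: 100, 2725, 2955
Retained (n=11): Σ = 7817
Mean = 7817/11 = 710.6364

711 ms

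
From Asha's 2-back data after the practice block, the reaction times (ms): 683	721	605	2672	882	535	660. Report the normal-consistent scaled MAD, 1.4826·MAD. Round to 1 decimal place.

Sorted: 535, 605, 660, 683, 721, 882, 2672 → median = 683
|x − 683| sorted: 0, 23, 38, 78, 148, 199, 1989 → MAD = 78
Robust SD ≈ 1.4826 × 78 = 115.643

115.6 ms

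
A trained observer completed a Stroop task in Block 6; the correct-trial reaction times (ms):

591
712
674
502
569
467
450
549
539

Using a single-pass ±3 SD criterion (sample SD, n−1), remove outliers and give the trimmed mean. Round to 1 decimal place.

n = 9, ΣRT = 5053, M = 561.444
Σ(x−M)² = 61798.22; s = √(61798.22/8) = 87.891
Cutoffs: 561.444 ± 3·87.891 → [297.8, 825.1]
No RTs fall outside the cutoffs; all 9 retained. Mean = 5053/9 = 561.444

561.4 ms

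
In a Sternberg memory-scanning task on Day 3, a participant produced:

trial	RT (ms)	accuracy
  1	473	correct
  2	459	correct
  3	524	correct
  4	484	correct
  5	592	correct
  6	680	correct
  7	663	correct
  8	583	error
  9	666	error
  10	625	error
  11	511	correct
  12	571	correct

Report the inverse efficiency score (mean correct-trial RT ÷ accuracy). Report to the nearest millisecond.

Correct trials (n=9): 473, 459, 524, 484, 592, 680, 663, 511, 571
Mean correct RT = 4957/9 = 550.7778 ms
Proportion correct = 9/12
IES = 550.7778 / (9/12) = 734.370 ms

734 ms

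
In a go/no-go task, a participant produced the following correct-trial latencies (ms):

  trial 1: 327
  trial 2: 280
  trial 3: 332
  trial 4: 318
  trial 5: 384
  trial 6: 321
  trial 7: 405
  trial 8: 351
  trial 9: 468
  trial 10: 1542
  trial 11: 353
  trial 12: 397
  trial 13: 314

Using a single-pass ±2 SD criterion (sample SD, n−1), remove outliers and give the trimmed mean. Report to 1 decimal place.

354.2 ms

n = 13, ΣRT = 5792, M = 445.538
Σ(x−M)² = 1331443.23; s = √(1331443.23/12) = 333.097
Cutoffs: 445.538 ± 2·333.097 → [-220.7, 1111.7]
Outside: 1542 → excluded.
Retained (n=12): Σ = 4250, mean = 4250/12 = 354.167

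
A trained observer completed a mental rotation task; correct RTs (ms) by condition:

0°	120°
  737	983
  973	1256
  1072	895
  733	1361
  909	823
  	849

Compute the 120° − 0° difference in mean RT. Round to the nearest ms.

M(0°) = 4424/5 = 884.800
M(120°) = 6167/6 = 1027.833
Difference = 1027.833 − 884.800 = 143.033 ms

143 ms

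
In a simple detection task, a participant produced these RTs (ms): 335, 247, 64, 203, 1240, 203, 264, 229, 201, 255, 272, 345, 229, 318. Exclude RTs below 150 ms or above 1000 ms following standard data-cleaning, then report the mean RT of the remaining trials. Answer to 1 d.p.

Excluded: 64, 1240
Retained (n=12): Σ = 3101
Mean = 3101/12 = 258.4167

258.4 ms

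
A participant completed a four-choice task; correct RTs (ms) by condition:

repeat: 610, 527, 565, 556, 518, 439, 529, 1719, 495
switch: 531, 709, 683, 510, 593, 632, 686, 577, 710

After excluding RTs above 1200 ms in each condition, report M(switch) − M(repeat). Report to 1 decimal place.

repeat: exclude 1719
M(repeat) = 4239/8 = 529.875
M(switch) = 5631/9 = 625.667
Difference = 625.667 − 529.875 = 95.792 ms

95.8 ms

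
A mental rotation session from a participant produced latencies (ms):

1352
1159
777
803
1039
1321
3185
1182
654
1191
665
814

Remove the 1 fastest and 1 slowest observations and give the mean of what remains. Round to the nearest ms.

1030 ms

Sorted: 654, 665, 777, 803, 814, 1039, 1159, 1182, 1191, 1321, 1352, 3185
Drop lowest 1 (654) and highest 1 (3185)
Remaining (n=10): Σ = 10303, mean = 10303/10 = 1030.300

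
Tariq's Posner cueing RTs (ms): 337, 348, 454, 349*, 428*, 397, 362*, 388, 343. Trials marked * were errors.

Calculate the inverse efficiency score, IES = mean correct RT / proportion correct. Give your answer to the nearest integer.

Correct trials (n=6): 337, 348, 454, 397, 388, 343
Mean correct RT = 2267/6 = 377.8333 ms
Proportion correct = 6/9
IES = 377.8333 / (6/9) = 566.750 ms

567 ms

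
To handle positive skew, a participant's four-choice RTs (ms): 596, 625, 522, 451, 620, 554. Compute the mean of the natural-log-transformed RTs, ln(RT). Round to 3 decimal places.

ln(RT): 6.3902, 6.4378, 6.2577, 6.1115, 6.4297, 6.3172
Σ ln(RT) = 37.9440
Mean = 37.9440/6 = 6.32400

6.324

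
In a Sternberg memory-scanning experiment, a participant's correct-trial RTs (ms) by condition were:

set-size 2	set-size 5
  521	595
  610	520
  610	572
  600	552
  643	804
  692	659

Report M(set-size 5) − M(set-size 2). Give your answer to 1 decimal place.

4.3 ms

M(set-size 2) = 3676/6 = 612.667
M(set-size 5) = 3702/6 = 617.000
Difference = 617.000 − 612.667 = 4.333 ms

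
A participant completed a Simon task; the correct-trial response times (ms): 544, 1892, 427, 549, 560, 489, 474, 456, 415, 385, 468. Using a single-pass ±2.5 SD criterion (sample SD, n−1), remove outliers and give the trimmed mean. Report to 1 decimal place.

476.7 ms

n = 11, ΣRT = 6659, M = 605.364
Σ(x−M)² = 1853020.55; s = √(1853020.55/10) = 430.467
Cutoffs: 605.364 ± 2.5·430.467 → [-470.8, 1681.5]
Outside: 1892 → excluded.
Retained (n=10): Σ = 4767, mean = 4767/10 = 476.700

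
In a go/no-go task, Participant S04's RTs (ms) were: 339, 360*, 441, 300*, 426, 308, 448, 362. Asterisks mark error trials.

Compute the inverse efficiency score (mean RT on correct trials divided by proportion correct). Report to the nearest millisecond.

516 ms

Correct trials (n=6): 339, 441, 426, 308, 448, 362
Mean correct RT = 2324/6 = 387.3333 ms
Proportion correct = 6/8
IES = 387.3333 / (6/8) = 516.444 ms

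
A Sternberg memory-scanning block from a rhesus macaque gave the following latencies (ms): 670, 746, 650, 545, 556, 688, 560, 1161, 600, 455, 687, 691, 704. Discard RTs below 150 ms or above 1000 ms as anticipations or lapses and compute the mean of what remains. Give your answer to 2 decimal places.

629.33 ms

Excluded: 1161
Retained (n=12): Σ = 7552
Mean = 7552/12 = 629.3333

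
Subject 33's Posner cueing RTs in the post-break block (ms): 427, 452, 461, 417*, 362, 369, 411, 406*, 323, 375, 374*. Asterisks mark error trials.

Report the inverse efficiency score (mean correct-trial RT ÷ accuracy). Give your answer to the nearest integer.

547 ms

Correct trials (n=8): 427, 452, 461, 362, 369, 411, 323, 375
Mean correct RT = 3180/8 = 397.5000 ms
Proportion correct = 8/11
IES = 397.5000 / (8/11) = 546.562 ms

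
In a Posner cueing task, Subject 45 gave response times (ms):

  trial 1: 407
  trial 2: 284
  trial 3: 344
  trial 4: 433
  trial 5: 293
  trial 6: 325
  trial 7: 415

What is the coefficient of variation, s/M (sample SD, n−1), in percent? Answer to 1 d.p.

n = 7, Σ = 2501, M = 357.2857
Σ(x−M)² = 22257.429; s = √(22257.429/6) = 60.9063
CV = 60.9063 / 357.2857 = 0.17047 = 17.047%

17.0%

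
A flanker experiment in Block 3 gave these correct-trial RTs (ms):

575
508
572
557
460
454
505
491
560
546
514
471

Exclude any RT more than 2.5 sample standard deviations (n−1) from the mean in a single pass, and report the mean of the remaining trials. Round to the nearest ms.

518 ms

n = 12, ΣRT = 6213, M = 517.750
Σ(x−M)² = 20916.25; s = √(20916.25/11) = 43.606
Cutoffs: 517.750 ± 2.5·43.606 → [408.7, 626.8]
No RTs fall outside the cutoffs; all 12 retained. Mean = 6213/12 = 517.750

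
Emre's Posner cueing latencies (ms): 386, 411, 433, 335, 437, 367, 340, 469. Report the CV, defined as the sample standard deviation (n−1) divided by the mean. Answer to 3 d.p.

n = 8, Σ = 3178, M = 397.2500
Σ(x−M)² = 16389.500; s = √(16389.500/7) = 48.3876
CV = 48.3876 / 397.2500 = 0.12181

0.122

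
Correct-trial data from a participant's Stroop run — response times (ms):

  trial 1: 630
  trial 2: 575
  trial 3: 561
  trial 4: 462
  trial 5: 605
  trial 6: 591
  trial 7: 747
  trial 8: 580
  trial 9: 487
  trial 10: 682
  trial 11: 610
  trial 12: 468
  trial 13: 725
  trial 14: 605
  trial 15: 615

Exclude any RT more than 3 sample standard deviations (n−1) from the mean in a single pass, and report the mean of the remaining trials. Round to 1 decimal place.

596.2 ms

n = 15, ΣRT = 8943, M = 596.200
Σ(x−M)² = 96880.40; s = √(96880.40/14) = 83.187
Cutoffs: 596.200 ± 3·83.187 → [346.6, 845.8]
No RTs fall outside the cutoffs; all 15 retained. Mean = 8943/15 = 596.200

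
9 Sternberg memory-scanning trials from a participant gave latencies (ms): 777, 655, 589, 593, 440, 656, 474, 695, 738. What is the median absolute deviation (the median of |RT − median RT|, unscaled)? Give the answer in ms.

66 ms

Sorted: 440, 474, 589, 593, 655, 656, 695, 738, 777 → median = 655
|x − 655|: 122, 0, 66, 62, 215, 1, 181, 40, 83
Sorted deviations: 0, 1, 40, 62, 66, 83, 122, 181, 215 → MAD = 66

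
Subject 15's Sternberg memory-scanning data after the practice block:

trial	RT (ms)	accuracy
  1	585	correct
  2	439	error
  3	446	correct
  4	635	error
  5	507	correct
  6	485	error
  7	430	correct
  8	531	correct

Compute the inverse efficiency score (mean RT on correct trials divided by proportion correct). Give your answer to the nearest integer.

Correct trials (n=5): 585, 446, 507, 430, 531
Mean correct RT = 2499/5 = 499.8000 ms
Proportion correct = 5/8
IES = 499.8000 / (5/8) = 799.680 ms

800 ms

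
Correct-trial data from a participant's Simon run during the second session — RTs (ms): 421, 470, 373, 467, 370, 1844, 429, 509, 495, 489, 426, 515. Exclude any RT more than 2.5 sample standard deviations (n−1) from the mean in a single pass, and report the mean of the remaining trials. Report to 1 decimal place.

451.3 ms

n = 12, ΣRT = 6808, M = 567.333
Σ(x−M)² = 1804158.67; s = √(1804158.67/11) = 404.987
Cutoffs: 567.333 ± 2.5·404.987 → [-445.1, 1579.8]
Outside: 1844 → excluded.
Retained (n=11): Σ = 4964, mean = 4964/11 = 451.273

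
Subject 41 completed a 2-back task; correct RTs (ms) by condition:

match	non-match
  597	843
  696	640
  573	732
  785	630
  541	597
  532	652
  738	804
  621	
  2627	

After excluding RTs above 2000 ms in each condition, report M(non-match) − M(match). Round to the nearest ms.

match: exclude 2627
M(match) = 5083/8 = 635.375
M(non-match) = 4898/7 = 699.714
Difference = 699.714 − 635.375 = 64.339 ms

64 ms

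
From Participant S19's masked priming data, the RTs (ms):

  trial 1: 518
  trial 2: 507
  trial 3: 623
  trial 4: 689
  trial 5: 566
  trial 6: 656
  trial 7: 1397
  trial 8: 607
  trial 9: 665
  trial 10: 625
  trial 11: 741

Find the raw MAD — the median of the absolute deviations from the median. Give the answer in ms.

Sorted: 507, 518, 566, 607, 623, 625, 656, 665, 689, 741, 1397 → median = 625
|x − 625|: 107, 118, 2, 64, 59, 31, 772, 18, 40, 0, 116
Sorted deviations: 0, 2, 18, 31, 40, 59, 64, 107, 116, 118, 772 → MAD = 59

59 ms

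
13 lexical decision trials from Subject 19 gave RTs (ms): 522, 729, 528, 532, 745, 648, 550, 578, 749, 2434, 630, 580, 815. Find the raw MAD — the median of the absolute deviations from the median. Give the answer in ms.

Sorted: 522, 528, 532, 550, 578, 580, 630, 648, 729, 745, 749, 815, 2434 → median = 630
|x − 630|: 108, 99, 102, 98, 115, 18, 80, 52, 119, 1804, 0, 50, 185
Sorted deviations: 0, 18, 50, 52, 80, 98, 99, 102, 108, 115, 119, 185, 1804 → MAD = 99

99 ms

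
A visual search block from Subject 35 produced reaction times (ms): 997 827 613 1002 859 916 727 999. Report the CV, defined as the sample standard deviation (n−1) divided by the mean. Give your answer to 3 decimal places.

0.163

n = 8, Σ = 6940, M = 867.5000
Σ(x−M)² = 140728.000; s = √(140728.000/7) = 141.7886
CV = 141.7886 / 867.5000 = 0.16345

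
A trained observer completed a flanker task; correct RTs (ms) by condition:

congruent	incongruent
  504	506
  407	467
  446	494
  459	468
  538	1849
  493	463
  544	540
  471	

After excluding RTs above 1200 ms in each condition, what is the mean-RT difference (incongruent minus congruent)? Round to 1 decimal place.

incongruent: exclude 1849
M(congruent) = 3862/8 = 482.750
M(incongruent) = 2938/6 = 489.667
Difference = 489.667 − 482.750 = 6.917 ms

6.9 ms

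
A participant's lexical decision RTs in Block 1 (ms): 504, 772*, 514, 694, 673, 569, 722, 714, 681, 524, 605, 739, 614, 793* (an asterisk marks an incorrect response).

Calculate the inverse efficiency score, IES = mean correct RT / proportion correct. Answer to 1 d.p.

Correct trials (n=12): 504, 514, 694, 673, 569, 722, 714, 681, 524, 605, 739, 614
Mean correct RT = 7553/12 = 629.4167 ms
Proportion correct = 12/14
IES = 629.4167 / (12/14) = 734.319 ms

734.3 ms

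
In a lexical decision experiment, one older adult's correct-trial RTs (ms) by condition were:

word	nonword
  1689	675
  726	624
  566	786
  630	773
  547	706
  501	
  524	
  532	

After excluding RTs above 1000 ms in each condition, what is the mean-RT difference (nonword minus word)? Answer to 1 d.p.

word: exclude 1689
M(word) = 4026/7 = 575.143
M(nonword) = 3564/5 = 712.800
Difference = 712.800 − 575.143 = 137.657 ms

137.7 ms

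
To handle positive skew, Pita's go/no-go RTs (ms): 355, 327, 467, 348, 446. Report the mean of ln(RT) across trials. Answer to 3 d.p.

5.952

ln(RT): 5.8721, 5.7900, 6.1463, 5.8522, 6.1003
Σ ln(RT) = 29.7609
Mean = 29.7609/5 = 5.95219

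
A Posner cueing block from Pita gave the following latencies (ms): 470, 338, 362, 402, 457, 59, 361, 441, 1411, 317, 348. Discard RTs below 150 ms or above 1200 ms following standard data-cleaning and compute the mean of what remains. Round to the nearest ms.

388 ms

Excluded: 59, 1411
Retained (n=9): Σ = 3496
Mean = 3496/9 = 388.4444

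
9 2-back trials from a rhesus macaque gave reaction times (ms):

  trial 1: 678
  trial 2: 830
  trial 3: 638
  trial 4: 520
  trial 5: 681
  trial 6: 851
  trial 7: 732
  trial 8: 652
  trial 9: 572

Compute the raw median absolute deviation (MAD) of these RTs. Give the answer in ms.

Sorted: 520, 572, 638, 652, 678, 681, 732, 830, 851 → median = 678
|x − 678|: 0, 152, 40, 158, 3, 173, 54, 26, 106
Sorted deviations: 0, 3, 26, 40, 54, 106, 152, 158, 173 → MAD = 54

54 ms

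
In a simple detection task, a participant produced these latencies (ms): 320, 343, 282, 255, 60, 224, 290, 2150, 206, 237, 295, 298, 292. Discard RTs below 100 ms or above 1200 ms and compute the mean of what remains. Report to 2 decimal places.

Excluded: 60, 2150
Retained (n=11): Σ = 3042
Mean = 3042/11 = 276.5455

276.55 ms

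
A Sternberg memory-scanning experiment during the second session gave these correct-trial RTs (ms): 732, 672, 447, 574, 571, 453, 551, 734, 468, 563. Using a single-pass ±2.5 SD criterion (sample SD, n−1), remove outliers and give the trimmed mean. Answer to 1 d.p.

n = 10, ΣRT = 5765, M = 576.500
Σ(x−M)² = 102770.50; s = √(102770.50/9) = 106.859
Cutoffs: 576.500 ± 2.5·106.859 → [309.4, 843.6]
No RTs fall outside the cutoffs; all 10 retained. Mean = 5765/10 = 576.500

576.5 ms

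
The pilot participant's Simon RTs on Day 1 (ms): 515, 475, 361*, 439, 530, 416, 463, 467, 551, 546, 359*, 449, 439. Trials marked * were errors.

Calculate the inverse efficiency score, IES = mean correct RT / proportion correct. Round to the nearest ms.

Correct trials (n=11): 515, 475, 439, 530, 416, 463, 467, 551, 546, 449, 439
Mean correct RT = 5290/11 = 480.9091 ms
Proportion correct = 11/13
IES = 480.9091 / (11/13) = 568.347 ms

568 ms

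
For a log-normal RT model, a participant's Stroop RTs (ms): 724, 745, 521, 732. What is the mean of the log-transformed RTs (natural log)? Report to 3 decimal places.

ln(RT): 6.5848, 6.6134, 6.2558, 6.5958
Σ ln(RT) = 26.0497
Mean = 26.0497/4 = 6.51243

6.512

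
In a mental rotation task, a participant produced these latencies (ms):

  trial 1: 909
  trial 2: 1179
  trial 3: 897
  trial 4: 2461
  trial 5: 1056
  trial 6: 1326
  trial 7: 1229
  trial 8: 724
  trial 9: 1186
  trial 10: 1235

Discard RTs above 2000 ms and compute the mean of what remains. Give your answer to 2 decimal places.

Excluded: 2461
Retained (n=9): Σ = 9741
Mean = 9741/9 = 1082.3333

1082.33 ms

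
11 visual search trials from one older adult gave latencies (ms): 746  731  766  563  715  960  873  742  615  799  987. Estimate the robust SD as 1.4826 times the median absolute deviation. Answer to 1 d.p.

Sorted: 563, 615, 715, 731, 742, 746, 766, 799, 873, 960, 987 → median = 746
|x − 746| sorted: 0, 4, 15, 20, 31, 53, 127, 131, 183, 214, 241 → MAD = 53
Robust SD ≈ 1.4826 × 53 = 78.578

78.6 ms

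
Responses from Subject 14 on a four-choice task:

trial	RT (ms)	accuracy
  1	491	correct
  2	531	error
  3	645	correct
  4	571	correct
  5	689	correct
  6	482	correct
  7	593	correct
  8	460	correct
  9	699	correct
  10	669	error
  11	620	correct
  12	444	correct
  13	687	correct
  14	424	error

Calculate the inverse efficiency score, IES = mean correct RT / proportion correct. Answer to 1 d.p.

738.3 ms

Correct trials (n=11): 491, 645, 571, 689, 482, 593, 460, 699, 620, 444, 687
Mean correct RT = 6381/11 = 580.0909 ms
Proportion correct = 11/14
IES = 580.0909 / (11/14) = 738.298 ms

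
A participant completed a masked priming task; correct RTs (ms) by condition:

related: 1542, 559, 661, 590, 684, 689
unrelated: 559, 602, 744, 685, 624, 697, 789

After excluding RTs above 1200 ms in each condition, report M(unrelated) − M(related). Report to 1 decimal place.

related: exclude 1542
M(related) = 3183/5 = 636.600
M(unrelated) = 4700/7 = 671.429
Difference = 671.429 − 636.600 = 34.829 ms

34.8 ms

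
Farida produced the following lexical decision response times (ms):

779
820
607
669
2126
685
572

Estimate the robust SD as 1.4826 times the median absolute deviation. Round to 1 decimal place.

139.4 ms

Sorted: 572, 607, 669, 685, 779, 820, 2126 → median = 685
|x − 685| sorted: 0, 16, 78, 94, 113, 135, 1441 → MAD = 94
Robust SD ≈ 1.4826 × 94 = 139.364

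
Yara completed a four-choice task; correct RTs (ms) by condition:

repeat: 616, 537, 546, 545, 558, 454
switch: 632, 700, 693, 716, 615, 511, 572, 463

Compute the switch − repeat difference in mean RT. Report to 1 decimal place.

70.1 ms

M(repeat) = 3256/6 = 542.667
M(switch) = 4902/8 = 612.750
Difference = 612.750 − 542.667 = 70.083 ms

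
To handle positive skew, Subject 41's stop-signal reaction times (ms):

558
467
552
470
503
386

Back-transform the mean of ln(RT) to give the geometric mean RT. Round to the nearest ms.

ln(RT): 6.3244, 6.1463, 6.3135, 6.1527, 6.2206, 5.9558
Mean ln(RT) = 37.1134/6 = 6.18557
Geometric mean = exp(6.18557) = 485.69 ms

486 ms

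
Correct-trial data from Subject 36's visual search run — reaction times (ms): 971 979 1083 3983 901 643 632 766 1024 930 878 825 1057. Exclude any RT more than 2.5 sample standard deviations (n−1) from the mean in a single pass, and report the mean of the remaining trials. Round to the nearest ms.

891 ms

n = 13, ΣRT = 14672, M = 1128.615
Σ(x−M)² = 9073079.08; s = √(9073079.08/12) = 869.534
Cutoffs: 1128.615 ± 2.5·869.534 → [-1045.2, 3302.5]
Outside: 3983 → excluded.
Retained (n=12): Σ = 10689, mean = 10689/12 = 890.750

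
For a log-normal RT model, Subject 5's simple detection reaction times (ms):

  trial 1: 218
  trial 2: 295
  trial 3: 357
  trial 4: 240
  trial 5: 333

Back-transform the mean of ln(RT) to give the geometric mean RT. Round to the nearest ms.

ln(RT): 5.3845, 5.6870, 5.8777, 5.4806, 5.8081
Mean ln(RT) = 28.2380/5 = 5.64760
Geometric mean = exp(5.64760) = 283.61 ms

284 ms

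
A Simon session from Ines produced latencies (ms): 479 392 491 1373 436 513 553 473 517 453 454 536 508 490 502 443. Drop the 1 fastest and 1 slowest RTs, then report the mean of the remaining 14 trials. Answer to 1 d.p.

489.1 ms

Sorted: 392, 436, 443, 453, 454, 473, 479, 490, 491, 502, 508, 513, 517, 536, 553, 1373
Drop lowest 1 (392) and highest 1 (1373)
Remaining (n=14): Σ = 6848, mean = 6848/14 = 489.143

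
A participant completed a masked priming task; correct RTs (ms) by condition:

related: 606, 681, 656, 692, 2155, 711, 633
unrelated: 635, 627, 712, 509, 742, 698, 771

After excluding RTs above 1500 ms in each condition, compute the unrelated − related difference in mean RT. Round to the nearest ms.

7 ms

related: exclude 2155
M(related) = 3979/6 = 663.167
M(unrelated) = 4694/7 = 670.571
Difference = 670.571 − 663.167 = 7.405 ms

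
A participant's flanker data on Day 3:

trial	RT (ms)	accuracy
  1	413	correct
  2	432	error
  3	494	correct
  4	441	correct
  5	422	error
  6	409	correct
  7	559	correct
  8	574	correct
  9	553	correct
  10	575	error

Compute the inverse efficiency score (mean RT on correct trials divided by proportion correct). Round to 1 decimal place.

702.7 ms

Correct trials (n=7): 413, 494, 441, 409, 559, 574, 553
Mean correct RT = 3443/7 = 491.8571 ms
Proportion correct = 7/10
IES = 491.8571 / (7/10) = 702.653 ms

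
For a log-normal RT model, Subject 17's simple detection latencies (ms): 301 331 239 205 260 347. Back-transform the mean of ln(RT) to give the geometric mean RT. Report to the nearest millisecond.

276 ms

ln(RT): 5.7071, 5.8021, 5.4765, 5.3230, 5.5607, 5.8493
Mean ln(RT) = 33.7187/6 = 5.61978
Geometric mean = exp(5.61978) = 275.83 ms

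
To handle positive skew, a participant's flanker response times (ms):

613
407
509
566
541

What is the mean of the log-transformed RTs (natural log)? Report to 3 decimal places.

ln(RT): 6.4184, 6.0088, 6.2324, 6.3386, 6.2934
Σ ln(RT) = 31.2916
Mean = 31.2916/5 = 6.25833

6.258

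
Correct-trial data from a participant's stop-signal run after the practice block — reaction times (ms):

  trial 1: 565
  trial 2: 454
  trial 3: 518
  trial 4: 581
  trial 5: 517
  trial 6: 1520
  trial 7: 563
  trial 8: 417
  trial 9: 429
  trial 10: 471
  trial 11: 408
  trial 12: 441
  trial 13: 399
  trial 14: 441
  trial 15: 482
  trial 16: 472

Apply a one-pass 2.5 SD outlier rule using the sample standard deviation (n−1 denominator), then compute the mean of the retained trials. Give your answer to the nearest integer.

n = 16, ΣRT = 8678, M = 542.375
Σ(x−M)² = 1068659.75; s = √(1068659.75/15) = 266.916
Cutoffs: 542.375 ± 2.5·266.916 → [-124.9, 1209.7]
Outside: 1520 → excluded.
Retained (n=15): Σ = 7158, mean = 7158/15 = 477.200

477 ms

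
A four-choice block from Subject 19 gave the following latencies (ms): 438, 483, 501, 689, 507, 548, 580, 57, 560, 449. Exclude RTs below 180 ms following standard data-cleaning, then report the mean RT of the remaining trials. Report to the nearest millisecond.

528 ms

Excluded: 57
Retained (n=9): Σ = 4755
Mean = 4755/9 = 528.3333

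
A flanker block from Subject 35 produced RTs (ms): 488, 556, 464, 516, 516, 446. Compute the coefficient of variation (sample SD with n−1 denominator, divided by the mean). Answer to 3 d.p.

0.080

n = 6, Σ = 2986, M = 497.6667
Σ(x−M)² = 7971.333; s = √(7971.333/5) = 39.9283
CV = 39.9283 / 497.6667 = 0.08023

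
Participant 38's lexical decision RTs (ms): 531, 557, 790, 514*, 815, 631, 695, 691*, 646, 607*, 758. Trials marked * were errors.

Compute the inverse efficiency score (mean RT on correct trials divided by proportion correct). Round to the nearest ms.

Correct trials (n=8): 531, 557, 790, 815, 631, 695, 646, 758
Mean correct RT = 5423/8 = 677.8750 ms
Proportion correct = 8/11
IES = 677.8750 / (8/11) = 932.078 ms

932 ms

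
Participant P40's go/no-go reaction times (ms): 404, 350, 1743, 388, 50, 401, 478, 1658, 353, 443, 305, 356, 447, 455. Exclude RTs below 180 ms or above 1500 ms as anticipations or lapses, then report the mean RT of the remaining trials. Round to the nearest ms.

398 ms

Excluded: 50, 1658, 1743
Retained (n=11): Σ = 4380
Mean = 4380/11 = 398.1818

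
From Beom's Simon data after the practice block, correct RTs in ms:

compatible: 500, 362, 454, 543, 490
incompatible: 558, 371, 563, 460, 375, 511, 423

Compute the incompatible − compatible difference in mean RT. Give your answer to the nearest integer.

M(compatible) = 2349/5 = 469.800
M(incompatible) = 3261/7 = 465.857
Difference = 465.857 − 469.800 = -3.943 ms

-4 ms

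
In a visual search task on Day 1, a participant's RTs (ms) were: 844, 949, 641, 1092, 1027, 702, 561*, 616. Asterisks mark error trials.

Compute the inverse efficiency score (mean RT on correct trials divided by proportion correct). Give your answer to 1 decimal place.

958.5 ms

Correct trials (n=7): 844, 949, 641, 1092, 1027, 702, 616
Mean correct RT = 5871/7 = 838.7143 ms
Proportion correct = 7/8
IES = 838.7143 / (7/8) = 958.531 ms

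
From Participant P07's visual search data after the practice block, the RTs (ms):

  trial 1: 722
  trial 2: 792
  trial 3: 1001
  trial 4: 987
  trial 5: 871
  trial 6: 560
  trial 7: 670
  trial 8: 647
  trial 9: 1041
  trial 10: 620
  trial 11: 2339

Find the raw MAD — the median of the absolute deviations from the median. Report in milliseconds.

Sorted: 560, 620, 647, 670, 722, 792, 871, 987, 1001, 1041, 2339 → median = 792
|x − 792|: 70, 0, 209, 195, 79, 232, 122, 145, 249, 172, 1547
Sorted deviations: 0, 70, 79, 122, 145, 172, 195, 209, 232, 249, 1547 → MAD = 172

172 ms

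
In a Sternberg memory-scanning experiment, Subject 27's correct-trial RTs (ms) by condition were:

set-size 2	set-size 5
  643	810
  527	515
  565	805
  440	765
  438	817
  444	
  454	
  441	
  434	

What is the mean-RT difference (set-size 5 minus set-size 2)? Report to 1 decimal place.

255.1 ms

M(set-size 2) = 4386/9 = 487.333
M(set-size 5) = 3712/5 = 742.400
Difference = 742.400 − 487.333 = 255.067 ms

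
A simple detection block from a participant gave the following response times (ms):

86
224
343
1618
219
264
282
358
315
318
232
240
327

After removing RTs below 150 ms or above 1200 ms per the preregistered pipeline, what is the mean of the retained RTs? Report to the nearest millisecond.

Excluded: 86, 1618
Retained (n=11): Σ = 3122
Mean = 3122/11 = 283.8182

284 ms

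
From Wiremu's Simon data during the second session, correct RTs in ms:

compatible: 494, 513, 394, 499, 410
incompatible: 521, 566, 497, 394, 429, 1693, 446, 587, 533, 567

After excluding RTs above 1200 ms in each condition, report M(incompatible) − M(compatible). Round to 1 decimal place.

incompatible: exclude 1693
M(compatible) = 2310/5 = 462.000
M(incompatible) = 4540/9 = 504.444
Difference = 504.444 − 462.000 = 42.444 ms

42.4 ms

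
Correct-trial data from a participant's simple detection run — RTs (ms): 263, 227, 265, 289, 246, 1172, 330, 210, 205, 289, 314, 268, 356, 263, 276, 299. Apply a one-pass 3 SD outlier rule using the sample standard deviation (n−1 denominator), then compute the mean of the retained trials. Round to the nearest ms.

n = 16, ΣRT = 5272, M = 329.500
Σ(x−M)² = 781868.00; s = √(781868.00/15) = 228.308
Cutoffs: 329.500 ± 3·228.308 → [-355.4, 1014.4]
Outside: 1172 → excluded.
Retained (n=15): Σ = 4100, mean = 4100/15 = 273.333

273 ms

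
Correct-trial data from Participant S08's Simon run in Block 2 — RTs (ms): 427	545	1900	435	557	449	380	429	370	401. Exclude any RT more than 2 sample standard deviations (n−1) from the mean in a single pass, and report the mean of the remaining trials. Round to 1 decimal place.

443.7 ms

n = 10, ΣRT = 5893, M = 589.300
Σ(x−M)² = 1943826.10; s = √(1943826.10/9) = 464.737
Cutoffs: 589.300 ± 2·464.737 → [-340.2, 1518.8]
Outside: 1900 → excluded.
Retained (n=9): Σ = 3993, mean = 3993/9 = 443.667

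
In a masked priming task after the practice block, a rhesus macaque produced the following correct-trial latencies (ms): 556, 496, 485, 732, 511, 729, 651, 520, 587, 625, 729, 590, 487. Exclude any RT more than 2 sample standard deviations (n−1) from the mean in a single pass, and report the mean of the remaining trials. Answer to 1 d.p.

592.2 ms

n = 13, ΣRT = 7698, M = 592.154
Σ(x−M)² = 106467.69; s = √(106467.69/12) = 94.193
Cutoffs: 592.154 ± 2·94.193 → [403.8, 780.5]
No RTs fall outside the cutoffs; all 13 retained. Mean = 7698/13 = 592.154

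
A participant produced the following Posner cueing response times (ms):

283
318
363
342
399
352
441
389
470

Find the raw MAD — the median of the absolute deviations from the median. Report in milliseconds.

36 ms

Sorted: 283, 318, 342, 352, 363, 389, 399, 441, 470 → median = 363
|x − 363|: 80, 45, 0, 21, 36, 11, 78, 26, 107
Sorted deviations: 0, 11, 21, 26, 36, 45, 78, 80, 107 → MAD = 36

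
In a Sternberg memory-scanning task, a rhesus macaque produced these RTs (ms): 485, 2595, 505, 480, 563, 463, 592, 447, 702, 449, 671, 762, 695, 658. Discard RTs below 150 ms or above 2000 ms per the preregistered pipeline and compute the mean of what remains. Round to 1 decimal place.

574.8 ms

Excluded: 2595
Retained (n=13): Σ = 7472
Mean = 7472/13 = 574.7692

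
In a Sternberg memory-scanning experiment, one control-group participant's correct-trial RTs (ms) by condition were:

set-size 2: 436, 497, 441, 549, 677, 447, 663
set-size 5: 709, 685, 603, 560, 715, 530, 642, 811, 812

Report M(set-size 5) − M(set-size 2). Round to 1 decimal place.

M(set-size 2) = 3710/7 = 530.000
M(set-size 5) = 6067/9 = 674.111
Difference = 674.111 − 530.000 = 144.111 ms

144.1 ms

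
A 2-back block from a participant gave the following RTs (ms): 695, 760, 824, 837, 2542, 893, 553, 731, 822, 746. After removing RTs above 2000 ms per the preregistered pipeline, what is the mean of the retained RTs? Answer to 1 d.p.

Excluded: 2542
Retained (n=9): Σ = 6861
Mean = 6861/9 = 762.3333

762.3 ms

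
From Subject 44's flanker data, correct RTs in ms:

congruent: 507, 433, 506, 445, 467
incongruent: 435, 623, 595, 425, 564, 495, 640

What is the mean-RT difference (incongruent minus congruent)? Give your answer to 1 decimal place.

M(congruent) = 2358/5 = 471.600
M(incongruent) = 3777/7 = 539.571
Difference = 539.571 − 471.600 = 67.971 ms

68.0 ms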